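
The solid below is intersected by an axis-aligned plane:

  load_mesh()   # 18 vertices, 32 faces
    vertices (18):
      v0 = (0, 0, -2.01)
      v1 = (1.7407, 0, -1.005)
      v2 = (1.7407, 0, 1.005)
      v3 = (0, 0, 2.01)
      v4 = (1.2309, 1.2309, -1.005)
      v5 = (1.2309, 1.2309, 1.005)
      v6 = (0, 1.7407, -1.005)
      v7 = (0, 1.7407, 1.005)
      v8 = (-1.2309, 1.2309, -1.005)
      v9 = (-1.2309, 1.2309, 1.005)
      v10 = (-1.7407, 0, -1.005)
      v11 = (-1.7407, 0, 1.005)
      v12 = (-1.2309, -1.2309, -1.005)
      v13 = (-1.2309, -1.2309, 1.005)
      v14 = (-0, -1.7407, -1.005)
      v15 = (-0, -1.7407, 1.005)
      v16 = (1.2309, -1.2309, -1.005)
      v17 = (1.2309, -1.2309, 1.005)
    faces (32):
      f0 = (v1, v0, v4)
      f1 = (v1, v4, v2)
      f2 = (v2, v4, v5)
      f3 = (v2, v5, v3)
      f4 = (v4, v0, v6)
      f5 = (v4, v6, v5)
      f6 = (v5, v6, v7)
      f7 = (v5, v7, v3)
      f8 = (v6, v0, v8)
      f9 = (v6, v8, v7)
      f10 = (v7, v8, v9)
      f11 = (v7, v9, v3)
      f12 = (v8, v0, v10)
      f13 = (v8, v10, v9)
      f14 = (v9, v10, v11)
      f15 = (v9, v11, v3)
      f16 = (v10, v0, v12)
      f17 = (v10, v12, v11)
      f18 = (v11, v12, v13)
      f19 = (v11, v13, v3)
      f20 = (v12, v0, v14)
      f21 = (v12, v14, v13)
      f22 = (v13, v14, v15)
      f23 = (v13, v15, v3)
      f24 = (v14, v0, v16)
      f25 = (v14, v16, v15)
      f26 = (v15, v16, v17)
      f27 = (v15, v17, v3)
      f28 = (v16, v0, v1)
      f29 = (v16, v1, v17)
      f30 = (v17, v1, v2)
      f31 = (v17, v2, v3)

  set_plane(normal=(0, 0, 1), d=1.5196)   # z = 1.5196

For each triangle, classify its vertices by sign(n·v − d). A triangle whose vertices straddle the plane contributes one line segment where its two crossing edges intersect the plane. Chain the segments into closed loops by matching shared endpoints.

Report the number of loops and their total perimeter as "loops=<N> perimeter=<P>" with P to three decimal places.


Straddling triangles (8 of 32):
  (v2,v5,v3) [--+] → (0.60063, 0.60063, 1.5196)–(0.849392, 0, 1.5196)  len=0.6501
  (v5,v7,v3) [--+] → (0, 0.849392, 1.5196)–(0.60063, 0.60063, 1.5196)  len=0.6501
  (v7,v9,v3) [--+] → (-0.60063, 0.60063, 1.5196)–(0, 0.849392, 1.5196)  len=0.6501
  (v9,v11,v3) [--+] → (-0.849392, 0, 1.5196)–(-0.60063, 0.60063, 1.5196)  len=0.6501
  (v11,v13,v3) [--+] → (-0.60063, -0.60063, 1.5196)–(-0.849392, 0, 1.5196)  len=0.6501
  (v13,v15,v3) [--+] → (0, -0.849392, 1.5196)–(-0.60063, -0.60063, 1.5196)  len=0.6501
  (v15,v17,v3) [--+] → (0.60063, -0.60063, 1.5196)–(0, -0.849392, 1.5196)  len=0.6501
  (v17,v2,v3) [--+] → (0.849392, 0, 1.5196)–(0.60063, -0.60063, 1.5196)  len=0.6501

Chained into 1 loop(s):
  loop 1: 8 segments, perimeter = 5.2009
Total perimeter = 5.201

loops=1 perimeter=5.201


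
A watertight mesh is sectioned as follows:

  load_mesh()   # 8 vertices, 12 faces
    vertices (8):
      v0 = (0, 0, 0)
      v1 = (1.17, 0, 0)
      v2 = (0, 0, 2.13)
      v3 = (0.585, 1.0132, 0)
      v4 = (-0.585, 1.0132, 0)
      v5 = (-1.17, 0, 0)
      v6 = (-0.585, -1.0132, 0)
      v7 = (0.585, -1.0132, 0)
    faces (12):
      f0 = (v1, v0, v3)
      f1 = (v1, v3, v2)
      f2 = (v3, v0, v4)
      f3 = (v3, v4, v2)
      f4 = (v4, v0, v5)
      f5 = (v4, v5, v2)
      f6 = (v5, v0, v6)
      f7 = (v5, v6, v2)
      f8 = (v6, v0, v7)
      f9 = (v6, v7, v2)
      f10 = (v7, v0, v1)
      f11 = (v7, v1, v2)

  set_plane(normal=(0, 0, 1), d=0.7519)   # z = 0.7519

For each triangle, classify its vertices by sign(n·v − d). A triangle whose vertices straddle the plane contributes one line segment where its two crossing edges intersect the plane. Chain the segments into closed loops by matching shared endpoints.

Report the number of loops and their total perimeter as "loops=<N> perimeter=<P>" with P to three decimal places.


Straddling triangles (6 of 12):
  (v1,v3,v2) [--+] → (0.378492, 0.655536, 0.7519)–(0.756985, 0, 0.7519)  len=0.7570
  (v3,v4,v2) [--+] → (-0.378492, 0.655536, 0.7519)–(0.378492, 0.655536, 0.7519)  len=0.7570
  (v4,v5,v2) [--+] → (-0.756985, 0, 0.7519)–(-0.378492, 0.655536, 0.7519)  len=0.7570
  (v5,v6,v2) [--+] → (-0.378492, -0.655536, 0.7519)–(-0.756985, 0, 0.7519)  len=0.7570
  (v6,v7,v2) [--+] → (0.378492, -0.655536, 0.7519)–(-0.378492, -0.655536, 0.7519)  len=0.7570
  (v7,v1,v2) [--+] → (0.756985, 0, 0.7519)–(0.378492, -0.655536, 0.7519)  len=0.7570

Chained into 1 loop(s):
  loop 1: 6 segments, perimeter = 4.5418
Total perimeter = 4.542

loops=1 perimeter=4.542


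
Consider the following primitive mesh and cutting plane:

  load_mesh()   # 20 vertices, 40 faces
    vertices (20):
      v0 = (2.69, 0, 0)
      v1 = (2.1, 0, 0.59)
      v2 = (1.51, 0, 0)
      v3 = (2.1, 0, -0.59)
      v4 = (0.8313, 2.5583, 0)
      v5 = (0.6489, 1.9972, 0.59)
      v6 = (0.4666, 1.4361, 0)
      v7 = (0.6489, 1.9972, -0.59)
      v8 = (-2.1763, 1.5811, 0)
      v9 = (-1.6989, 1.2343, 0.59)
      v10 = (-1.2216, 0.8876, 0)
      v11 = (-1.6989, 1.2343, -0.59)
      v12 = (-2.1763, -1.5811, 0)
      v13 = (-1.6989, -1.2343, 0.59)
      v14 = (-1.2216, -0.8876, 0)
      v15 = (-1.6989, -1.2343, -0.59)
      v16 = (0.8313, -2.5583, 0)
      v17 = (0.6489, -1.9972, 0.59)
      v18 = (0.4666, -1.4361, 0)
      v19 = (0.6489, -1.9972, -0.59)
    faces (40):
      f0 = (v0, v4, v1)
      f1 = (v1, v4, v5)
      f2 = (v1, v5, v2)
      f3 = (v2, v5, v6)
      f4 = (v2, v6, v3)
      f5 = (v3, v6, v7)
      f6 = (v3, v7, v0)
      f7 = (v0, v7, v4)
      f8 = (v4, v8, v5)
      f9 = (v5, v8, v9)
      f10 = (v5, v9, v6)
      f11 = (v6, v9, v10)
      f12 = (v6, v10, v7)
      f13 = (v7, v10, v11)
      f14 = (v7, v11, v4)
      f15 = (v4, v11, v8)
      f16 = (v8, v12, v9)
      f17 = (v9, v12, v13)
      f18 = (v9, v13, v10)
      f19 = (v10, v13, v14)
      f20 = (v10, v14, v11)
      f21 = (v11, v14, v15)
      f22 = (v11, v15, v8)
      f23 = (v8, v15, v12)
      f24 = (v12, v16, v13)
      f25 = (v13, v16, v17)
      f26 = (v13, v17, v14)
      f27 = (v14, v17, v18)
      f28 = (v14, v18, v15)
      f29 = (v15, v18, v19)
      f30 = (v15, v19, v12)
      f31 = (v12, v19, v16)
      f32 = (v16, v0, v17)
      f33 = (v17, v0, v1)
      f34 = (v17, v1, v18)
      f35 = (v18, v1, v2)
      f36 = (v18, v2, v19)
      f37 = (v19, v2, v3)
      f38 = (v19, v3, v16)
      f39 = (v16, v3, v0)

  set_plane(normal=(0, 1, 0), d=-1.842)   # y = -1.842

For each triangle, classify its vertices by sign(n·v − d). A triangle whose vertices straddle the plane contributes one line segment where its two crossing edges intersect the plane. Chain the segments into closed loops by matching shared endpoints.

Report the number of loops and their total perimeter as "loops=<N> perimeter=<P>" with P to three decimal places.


loops=1 perimeter=6.352

Straddling triangles (14 of 40):
  (v12,v16,v13) [+-+] → (-1.37331, -1.842, 0)–(-0.537569, -1.842, 0.319197)  len=0.8946
  (v13,v16,v17) [+--] → (-0.537569, -1.842, 0.319197)–(0.171277, -1.842, 0.59)  len=0.7588
  (v13,v17,v14) [+-+] → (0.171277, -1.842, 0.59)–(0.387273, -1.842, 0.507477)  len=0.2312
  (v14,v17,v18) [+-+] → (0.387273, -1.842, 0.507477)–(0.598476, -1.842, 0.426806)  len=0.2261
  (v15,v18,v19) [++-] → (0.598476, -1.842, -0.426806)–(0.171277, -1.842, -0.59)  len=0.4573
  (v15,v19,v12) [+-+] → (0.171277, -1.842, -0.59)–(-0.404864, -1.842, -0.369938)  len=0.6167
  (v12,v19,v16) [+--] → (-0.404864, -1.842, -0.369938)–(-1.37331, -1.842, 0)  len=1.0367
  (v16,v0,v17) [-+-] → (1.35172, -1.842, 0)–(0.807511, -1.842, 0.544152)  len=0.7696
  (v17,v0,v1) [-++] → (0.807511, -1.842, 0.544152)–(0.761663, -1.842, 0.59)  len=0.0648
  (v17,v1,v18) [-++] → (0.761663, -1.842, 0.59)–(0.598476, -1.842, 0.426806)  len=0.2308
  (v18,v2,v19) [++-] → (0.715815, -1.842, -0.544152)–(0.598476, -1.842, -0.426806)  len=0.1659
  (v19,v2,v3) [-++] → (0.715815, -1.842, -0.544152)–(0.761663, -1.842, -0.59)  len=0.0648
  (v19,v3,v16) [-+-] → (0.761663, -1.842, -0.59)–(1.18652, -1.842, -0.165194)  len=0.6008
  (v16,v3,v0) [-++] → (1.18652, -1.842, -0.165194)–(1.35172, -1.842, 0)  len=0.2336

Chained into 1 loop(s):
  loop 1: 14 segments, perimeter = 6.3519
Total perimeter = 6.352


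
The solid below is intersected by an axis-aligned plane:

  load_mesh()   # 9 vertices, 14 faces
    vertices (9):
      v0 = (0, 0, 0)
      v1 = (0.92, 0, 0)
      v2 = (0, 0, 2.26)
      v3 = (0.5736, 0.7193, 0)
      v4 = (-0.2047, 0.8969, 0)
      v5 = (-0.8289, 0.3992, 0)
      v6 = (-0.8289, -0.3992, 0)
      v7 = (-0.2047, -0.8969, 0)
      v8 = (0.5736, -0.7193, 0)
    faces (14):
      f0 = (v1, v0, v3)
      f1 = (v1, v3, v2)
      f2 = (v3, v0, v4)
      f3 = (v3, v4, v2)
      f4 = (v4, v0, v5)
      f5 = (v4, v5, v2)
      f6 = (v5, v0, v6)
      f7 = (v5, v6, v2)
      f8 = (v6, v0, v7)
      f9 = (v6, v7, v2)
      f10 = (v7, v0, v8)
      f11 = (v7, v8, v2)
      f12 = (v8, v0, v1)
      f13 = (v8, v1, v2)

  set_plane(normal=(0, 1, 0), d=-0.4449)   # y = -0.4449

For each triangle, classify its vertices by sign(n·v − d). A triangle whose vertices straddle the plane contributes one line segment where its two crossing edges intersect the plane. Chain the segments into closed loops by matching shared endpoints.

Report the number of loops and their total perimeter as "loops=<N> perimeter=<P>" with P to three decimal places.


Straddling triangles (6 of 14):
  (v6,v0,v7) [++-] → (-0.10154, -0.4449, 0)–(-0.771584, -0.4449, 0)  len=0.6700
  (v6,v7,v2) [+-+] → (-0.771584, -0.4449, 0)–(-0.10154, -0.4449, 1.13895)  len=1.3214
  (v7,v0,v8) [-+-] → (-0.10154, -0.4449, 0)–(0.354782, -0.4449, 0)  len=0.4563
  (v7,v8,v2) [--+] → (0.354782, -0.4449, 0.862149)–(-0.10154, -0.4449, 1.13895)  len=0.5337
  (v8,v0,v1) [-++] → (0.354782, -0.4449, 0)–(0.705745, -0.4449, 0)  len=0.3510
  (v8,v1,v2) [-++] → (0.705745, -0.4449, 0)–(0.354782, -0.4449, 0.862149)  len=0.9308

Chained into 1 loop(s):
  loop 1: 6 segments, perimeter = 4.2633
Total perimeter = 4.263

loops=1 perimeter=4.263


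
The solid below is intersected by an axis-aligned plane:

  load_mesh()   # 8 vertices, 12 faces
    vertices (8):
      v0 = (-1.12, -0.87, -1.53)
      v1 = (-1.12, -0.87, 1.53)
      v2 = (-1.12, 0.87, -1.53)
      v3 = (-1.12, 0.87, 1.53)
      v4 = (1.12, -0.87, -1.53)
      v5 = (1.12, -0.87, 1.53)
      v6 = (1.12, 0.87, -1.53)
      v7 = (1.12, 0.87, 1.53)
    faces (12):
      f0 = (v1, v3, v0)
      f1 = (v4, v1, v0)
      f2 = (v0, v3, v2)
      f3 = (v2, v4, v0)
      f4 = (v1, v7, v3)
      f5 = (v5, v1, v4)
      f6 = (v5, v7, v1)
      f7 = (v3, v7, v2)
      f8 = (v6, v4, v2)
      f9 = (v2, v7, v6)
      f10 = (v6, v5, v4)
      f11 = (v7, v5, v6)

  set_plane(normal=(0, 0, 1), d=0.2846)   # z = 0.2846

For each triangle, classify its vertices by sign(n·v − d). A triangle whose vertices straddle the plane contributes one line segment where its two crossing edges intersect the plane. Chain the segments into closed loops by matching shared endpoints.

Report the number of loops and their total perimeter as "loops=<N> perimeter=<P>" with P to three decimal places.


Straddling triangles (8 of 12):
  (v1,v3,v0) [++-] → (-1.12, 0.161831, 0.2846)–(-1.12, -0.87, 0.2846)  len=1.0318
  (v4,v1,v0) [-+-] → (-0.208335, -0.87, 0.2846)–(-1.12, -0.87, 0.2846)  len=0.9117
  (v0,v3,v2) [-+-] → (-1.12, 0.161831, 0.2846)–(-1.12, 0.87, 0.2846)  len=0.7082
  (v5,v1,v4) [++-] → (-0.208335, -0.87, 0.2846)–(1.12, -0.87, 0.2846)  len=1.3283
  (v3,v7,v2) [++-] → (0.208335, 0.87, 0.2846)–(-1.12, 0.87, 0.2846)  len=1.3283
  (v2,v7,v6) [-+-] → (0.208335, 0.87, 0.2846)–(1.12, 0.87, 0.2846)  len=0.9117
  (v6,v5,v4) [-+-] → (1.12, -0.161831, 0.2846)–(1.12, -0.87, 0.2846)  len=0.7082
  (v7,v5,v6) [++-] → (1.12, -0.161831, 0.2846)–(1.12, 0.87, 0.2846)  len=1.0318

Chained into 1 loop(s):
  loop 1: 8 segments, perimeter = 7.9600
Total perimeter = 7.960

loops=1 perimeter=7.960


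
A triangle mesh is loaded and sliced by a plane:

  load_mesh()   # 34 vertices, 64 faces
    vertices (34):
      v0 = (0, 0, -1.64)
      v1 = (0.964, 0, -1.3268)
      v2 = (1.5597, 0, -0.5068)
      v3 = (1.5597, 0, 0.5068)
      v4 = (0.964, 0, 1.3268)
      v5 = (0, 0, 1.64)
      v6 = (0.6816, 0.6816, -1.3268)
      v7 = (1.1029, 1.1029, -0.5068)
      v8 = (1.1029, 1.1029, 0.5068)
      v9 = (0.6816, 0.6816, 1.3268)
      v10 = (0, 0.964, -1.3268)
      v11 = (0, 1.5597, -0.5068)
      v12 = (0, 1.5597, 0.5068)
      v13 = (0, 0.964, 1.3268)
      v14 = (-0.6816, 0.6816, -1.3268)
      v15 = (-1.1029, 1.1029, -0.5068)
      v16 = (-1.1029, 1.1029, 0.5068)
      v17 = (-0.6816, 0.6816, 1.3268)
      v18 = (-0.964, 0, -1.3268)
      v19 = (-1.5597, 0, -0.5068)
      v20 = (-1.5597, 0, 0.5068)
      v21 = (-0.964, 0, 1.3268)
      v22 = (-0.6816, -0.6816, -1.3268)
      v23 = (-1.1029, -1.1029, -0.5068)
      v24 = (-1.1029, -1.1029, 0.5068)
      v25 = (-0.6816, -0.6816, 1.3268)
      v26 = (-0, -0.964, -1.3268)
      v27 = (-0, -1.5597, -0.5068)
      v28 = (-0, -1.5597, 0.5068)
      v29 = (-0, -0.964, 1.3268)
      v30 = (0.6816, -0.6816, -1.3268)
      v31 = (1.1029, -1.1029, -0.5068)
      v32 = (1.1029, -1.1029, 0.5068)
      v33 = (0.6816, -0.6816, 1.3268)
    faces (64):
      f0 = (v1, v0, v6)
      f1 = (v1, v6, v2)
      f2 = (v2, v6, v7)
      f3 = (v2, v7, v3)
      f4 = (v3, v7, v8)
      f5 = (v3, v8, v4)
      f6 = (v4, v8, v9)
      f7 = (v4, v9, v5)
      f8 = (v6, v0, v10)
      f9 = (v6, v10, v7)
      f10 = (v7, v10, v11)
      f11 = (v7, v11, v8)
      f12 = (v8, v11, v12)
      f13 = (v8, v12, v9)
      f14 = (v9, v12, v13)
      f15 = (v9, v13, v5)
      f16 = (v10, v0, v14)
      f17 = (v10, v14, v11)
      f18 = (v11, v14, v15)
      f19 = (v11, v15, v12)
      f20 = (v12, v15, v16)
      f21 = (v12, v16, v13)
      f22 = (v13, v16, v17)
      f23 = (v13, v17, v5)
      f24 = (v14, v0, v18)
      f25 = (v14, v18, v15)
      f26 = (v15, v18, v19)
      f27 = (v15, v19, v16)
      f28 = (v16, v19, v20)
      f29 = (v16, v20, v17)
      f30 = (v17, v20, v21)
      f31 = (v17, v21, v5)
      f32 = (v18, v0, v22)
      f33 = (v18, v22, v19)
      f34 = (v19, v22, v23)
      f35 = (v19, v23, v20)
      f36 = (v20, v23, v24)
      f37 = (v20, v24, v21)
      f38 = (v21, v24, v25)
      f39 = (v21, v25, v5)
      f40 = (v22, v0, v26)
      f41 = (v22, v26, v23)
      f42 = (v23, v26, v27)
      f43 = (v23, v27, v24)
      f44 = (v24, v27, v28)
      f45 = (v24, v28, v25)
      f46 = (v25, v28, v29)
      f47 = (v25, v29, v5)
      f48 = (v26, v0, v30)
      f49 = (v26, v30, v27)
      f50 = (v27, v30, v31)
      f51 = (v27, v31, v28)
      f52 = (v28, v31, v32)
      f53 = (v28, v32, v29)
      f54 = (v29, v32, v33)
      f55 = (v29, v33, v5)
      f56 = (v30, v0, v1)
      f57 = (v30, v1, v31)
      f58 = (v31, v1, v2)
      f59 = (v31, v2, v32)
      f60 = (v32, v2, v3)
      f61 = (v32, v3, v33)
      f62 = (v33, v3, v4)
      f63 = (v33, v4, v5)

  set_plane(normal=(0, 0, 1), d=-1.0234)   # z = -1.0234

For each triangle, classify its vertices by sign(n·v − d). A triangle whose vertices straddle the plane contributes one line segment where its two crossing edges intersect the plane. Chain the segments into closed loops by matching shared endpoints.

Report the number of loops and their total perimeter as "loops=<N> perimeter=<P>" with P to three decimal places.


loops=1 perimeter=7.252

Straddling triangles (16 of 64):
  (v1,v6,v2) [--+] → (1.0065, 0.429408, -1.0234)–(1.18441, 0, -1.0234)  len=0.4648
  (v2,v6,v7) [+-+] → (1.0065, 0.429408, -1.0234)–(0.837481, 0.837481, -1.0234)  len=0.4417
  (v6,v10,v7) [--+] → (0.408073, 1.01539, -1.0234)–(0.837481, 0.837481, -1.0234)  len=0.4648
  (v7,v10,v11) [+-+] → (0.408073, 1.01539, -1.0234)–(0, 1.18441, -1.0234)  len=0.4417
  (v10,v14,v11) [--+] → (-0.429408, 1.0065, -1.0234)–(0, 1.18441, -1.0234)  len=0.4648
  (v11,v14,v15) [+-+] → (-0.429408, 1.0065, -1.0234)–(-0.837481, 0.837481, -1.0234)  len=0.4417
  (v14,v18,v15) [--+] → (-1.01539, 0.408073, -1.0234)–(-0.837481, 0.837481, -1.0234)  len=0.4648
  (v15,v18,v19) [+-+] → (-1.01539, 0.408073, -1.0234)–(-1.18441, 0, -1.0234)  len=0.4417
  (v18,v22,v19) [--+] → (-1.0065, -0.429408, -1.0234)–(-1.18441, 0, -1.0234)  len=0.4648
  (v19,v22,v23) [+-+] → (-1.0065, -0.429408, -1.0234)–(-0.837481, -0.837481, -1.0234)  len=0.4417
  (v22,v26,v23) [--+] → (-0.408073, -1.01539, -1.0234)–(-0.837481, -0.837481, -1.0234)  len=0.4648
  (v23,v26,v27) [+-+] → (-0.408073, -1.01539, -1.0234)–(0, -1.18441, -1.0234)  len=0.4417
  (v26,v30,v27) [--+] → (0.429408, -1.0065, -1.0234)–(0, -1.18441, -1.0234)  len=0.4648
  (v27,v30,v31) [+-+] → (0.429408, -1.0065, -1.0234)–(0.837481, -0.837481, -1.0234)  len=0.4417
  (v30,v1,v31) [--+] → (1.01539, -0.408073, -1.0234)–(0.837481, -0.837481, -1.0234)  len=0.4648
  (v31,v1,v2) [+-+] → (1.01539, -0.408073, -1.0234)–(1.18441, 0, -1.0234)  len=0.4417

Chained into 1 loop(s):
  loop 1: 16 segments, perimeter = 7.2520
Total perimeter = 7.252


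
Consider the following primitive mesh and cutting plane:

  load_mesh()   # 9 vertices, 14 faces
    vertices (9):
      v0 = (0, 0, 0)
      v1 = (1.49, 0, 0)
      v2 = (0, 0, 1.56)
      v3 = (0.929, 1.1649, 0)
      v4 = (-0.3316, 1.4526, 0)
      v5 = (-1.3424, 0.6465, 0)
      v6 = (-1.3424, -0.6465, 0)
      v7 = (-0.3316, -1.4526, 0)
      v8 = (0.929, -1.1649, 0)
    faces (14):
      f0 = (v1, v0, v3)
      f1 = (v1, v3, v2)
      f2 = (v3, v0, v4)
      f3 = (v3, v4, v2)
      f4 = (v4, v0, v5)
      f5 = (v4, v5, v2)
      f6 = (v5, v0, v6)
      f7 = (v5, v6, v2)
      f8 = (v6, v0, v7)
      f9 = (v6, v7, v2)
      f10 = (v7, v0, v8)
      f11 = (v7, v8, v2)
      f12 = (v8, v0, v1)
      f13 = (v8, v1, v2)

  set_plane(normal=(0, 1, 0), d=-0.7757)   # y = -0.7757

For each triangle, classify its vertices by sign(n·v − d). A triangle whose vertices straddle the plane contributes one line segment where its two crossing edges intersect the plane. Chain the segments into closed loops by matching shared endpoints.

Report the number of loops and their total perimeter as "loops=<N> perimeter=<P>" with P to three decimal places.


Straddling triangles (6 of 14):
  (v6,v0,v7) [++-] → (-0.177077, -0.7757, 0)–(-1.18039, -0.7757, 0)  len=1.0033
  (v6,v7,v2) [+-+] → (-1.18039, -0.7757, 0)–(-0.177077, -0.7757, 0.726948)  len=1.2390
  (v7,v0,v8) [-+-] → (-0.177077, -0.7757, 0)–(0.618616, -0.7757, 0)  len=0.7957
  (v7,v8,v2) [--+] → (0.618616, -0.7757, 0.521205)–(-0.177077, -0.7757, 0.726948)  len=0.8219
  (v8,v0,v1) [-++] → (0.618616, -0.7757, 0)–(1.11643, -0.7757, 0)  len=0.4978
  (v8,v1,v2) [-++] → (1.11643, -0.7757, 0)–(0.618616, -0.7757, 0.521205)  len=0.7207

Chained into 1 loop(s):
  loop 1: 6 segments, perimeter = 5.0784
Total perimeter = 5.078

loops=1 perimeter=5.078


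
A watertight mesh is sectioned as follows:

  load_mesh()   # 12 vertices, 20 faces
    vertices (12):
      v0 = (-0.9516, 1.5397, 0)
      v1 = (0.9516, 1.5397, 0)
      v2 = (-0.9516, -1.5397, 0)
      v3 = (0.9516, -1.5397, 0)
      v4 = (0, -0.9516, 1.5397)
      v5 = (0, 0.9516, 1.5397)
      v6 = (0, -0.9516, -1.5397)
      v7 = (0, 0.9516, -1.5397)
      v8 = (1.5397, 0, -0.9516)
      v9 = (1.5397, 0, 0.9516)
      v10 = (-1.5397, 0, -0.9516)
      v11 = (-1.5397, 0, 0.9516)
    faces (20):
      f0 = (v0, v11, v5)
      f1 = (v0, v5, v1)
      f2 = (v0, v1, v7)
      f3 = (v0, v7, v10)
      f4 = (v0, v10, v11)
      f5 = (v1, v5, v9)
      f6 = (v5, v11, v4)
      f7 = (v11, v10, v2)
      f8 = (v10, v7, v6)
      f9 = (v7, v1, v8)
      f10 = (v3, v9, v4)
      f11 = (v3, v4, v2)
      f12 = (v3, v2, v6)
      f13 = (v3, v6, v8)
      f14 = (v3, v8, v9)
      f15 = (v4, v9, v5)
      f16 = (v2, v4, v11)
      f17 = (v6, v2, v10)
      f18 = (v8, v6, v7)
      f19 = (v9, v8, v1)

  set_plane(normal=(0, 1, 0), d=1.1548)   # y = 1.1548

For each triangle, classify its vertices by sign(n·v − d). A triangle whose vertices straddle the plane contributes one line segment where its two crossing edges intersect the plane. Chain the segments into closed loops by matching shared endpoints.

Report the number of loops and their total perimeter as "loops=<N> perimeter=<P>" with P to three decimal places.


Straddling triangles (8 of 20):
  (v0,v11,v5) [+--] → (-1.09862, 1.1548, 0.237885)–(-0.328796, 1.1548, 1.0077)  len=1.0887
  (v0,v5,v1) [+-+] → (-0.328796, 1.1548, 1.0077)–(0.328796, 1.1548, 1.0077)  len=0.6576
  (v0,v1,v7) [++-] → (0.328796, 1.1548, -1.0077)–(-0.328796, 1.1548, -1.0077)  len=0.6576
  (v0,v7,v10) [+--] → (-0.328796, 1.1548, -1.0077)–(-1.09862, 1.1548, -0.237885)  len=1.0887
  (v0,v10,v11) [+--] → (-1.09862, 1.1548, -0.237885)–(-1.09862, 1.1548, 0.237885)  len=0.4758
  (v1,v5,v9) [+--] → (0.328796, 1.1548, 1.0077)–(1.09862, 1.1548, 0.237885)  len=1.0887
  (v7,v1,v8) [-+-] → (0.328796, 1.1548, -1.0077)–(1.09862, 1.1548, -0.237885)  len=1.0887
  (v9,v8,v1) [--+] → (1.09862, 1.1548, -0.237885)–(1.09862, 1.1548, 0.237885)  len=0.4758

Chained into 1 loop(s):
  loop 1: 8 segments, perimeter = 6.6215
Total perimeter = 6.621

loops=1 perimeter=6.621


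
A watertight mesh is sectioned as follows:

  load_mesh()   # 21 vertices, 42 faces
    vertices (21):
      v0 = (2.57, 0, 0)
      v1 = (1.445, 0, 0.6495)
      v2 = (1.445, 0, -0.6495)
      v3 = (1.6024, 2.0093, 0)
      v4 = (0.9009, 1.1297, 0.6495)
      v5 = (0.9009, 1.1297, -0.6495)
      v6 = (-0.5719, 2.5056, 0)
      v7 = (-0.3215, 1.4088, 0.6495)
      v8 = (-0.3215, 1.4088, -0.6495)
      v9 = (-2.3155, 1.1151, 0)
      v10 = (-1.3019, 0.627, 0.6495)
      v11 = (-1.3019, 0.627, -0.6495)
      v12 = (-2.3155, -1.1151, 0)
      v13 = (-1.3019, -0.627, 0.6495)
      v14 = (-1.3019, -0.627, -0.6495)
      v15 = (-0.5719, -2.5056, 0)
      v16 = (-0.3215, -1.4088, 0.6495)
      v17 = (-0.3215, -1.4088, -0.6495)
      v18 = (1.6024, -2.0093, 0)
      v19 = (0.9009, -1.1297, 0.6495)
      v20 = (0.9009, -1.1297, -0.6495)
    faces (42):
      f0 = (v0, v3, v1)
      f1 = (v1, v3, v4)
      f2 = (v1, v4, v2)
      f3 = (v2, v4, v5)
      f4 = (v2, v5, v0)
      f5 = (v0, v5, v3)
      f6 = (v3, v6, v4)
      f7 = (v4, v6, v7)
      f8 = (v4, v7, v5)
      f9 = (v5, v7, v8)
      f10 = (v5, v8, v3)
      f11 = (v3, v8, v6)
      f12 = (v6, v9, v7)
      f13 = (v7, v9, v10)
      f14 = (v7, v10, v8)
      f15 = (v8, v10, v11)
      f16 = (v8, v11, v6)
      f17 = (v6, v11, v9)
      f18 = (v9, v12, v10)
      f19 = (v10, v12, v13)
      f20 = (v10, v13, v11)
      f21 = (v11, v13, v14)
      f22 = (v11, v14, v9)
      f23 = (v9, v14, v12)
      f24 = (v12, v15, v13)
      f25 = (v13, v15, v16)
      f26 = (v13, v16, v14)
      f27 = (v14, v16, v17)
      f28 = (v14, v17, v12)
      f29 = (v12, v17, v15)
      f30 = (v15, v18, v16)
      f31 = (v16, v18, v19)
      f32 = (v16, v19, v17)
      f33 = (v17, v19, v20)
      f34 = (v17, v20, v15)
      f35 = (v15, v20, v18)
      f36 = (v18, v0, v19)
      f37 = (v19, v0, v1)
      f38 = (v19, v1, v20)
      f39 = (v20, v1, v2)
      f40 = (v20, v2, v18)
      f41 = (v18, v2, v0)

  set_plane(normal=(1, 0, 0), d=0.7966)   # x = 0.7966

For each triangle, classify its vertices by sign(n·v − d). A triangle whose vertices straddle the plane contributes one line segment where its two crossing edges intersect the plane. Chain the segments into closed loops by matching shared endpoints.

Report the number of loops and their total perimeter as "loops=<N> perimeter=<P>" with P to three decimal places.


loops=2 perimeter=7.502

Straddling triangles (12 of 42):
  (v3,v6,v4) [+-+] → (0.7966, 2.19323, 0)–(0.7966, 1.22714, 0.603504)  len=1.1391
  (v4,v6,v7) [+--] → (0.7966, 1.22714, 0.603504)–(0.7966, 1.15351, 0.6495)  len=0.0868
  (v4,v7,v5) [+-+] → (0.7966, 1.15351, 0.6495)–(0.7966, 1.15351, -0.538664)  len=1.1882
  (v5,v7,v8) [+--] → (0.7966, 1.15351, -0.538664)–(0.7966, 1.15351, -0.6495)  len=0.1108
  (v5,v8,v3) [+-+] → (0.7966, 1.15351, -0.6495)–(0.7966, 1.75779, -0.272034)  len=0.7125
  (v3,v8,v6) [+--] → (0.7966, 1.75779, -0.272034)–(0.7966, 2.19323, 0)  len=0.5134
  (v15,v18,v16) [-+-] → (0.7966, -2.19323, 0)–(0.7966, -1.75779, 0.272034)  len=0.5134
  (v16,v18,v19) [-++] → (0.7966, -1.75779, 0.272034)–(0.7966, -1.15351, 0.6495)  len=0.7125
  (v16,v19,v17) [-+-] → (0.7966, -1.15351, 0.6495)–(0.7966, -1.15351, 0.538664)  len=0.1108
  (v17,v19,v20) [-++] → (0.7966, -1.15351, 0.538664)–(0.7966, -1.15351, -0.6495)  len=1.1882
  (v17,v20,v15) [-+-] → (0.7966, -1.15351, -0.6495)–(0.7966, -1.22714, -0.603504)  len=0.0868
  (v15,v20,v18) [-++] → (0.7966, -1.22714, -0.603504)–(0.7966, -2.19323, 0)  len=1.1391

Chained into 2 loop(s):
  loop 1: 6 segments, perimeter = 3.7508
  loop 2: 6 segments, perimeter = 3.7508
Total perimeter = 7.502


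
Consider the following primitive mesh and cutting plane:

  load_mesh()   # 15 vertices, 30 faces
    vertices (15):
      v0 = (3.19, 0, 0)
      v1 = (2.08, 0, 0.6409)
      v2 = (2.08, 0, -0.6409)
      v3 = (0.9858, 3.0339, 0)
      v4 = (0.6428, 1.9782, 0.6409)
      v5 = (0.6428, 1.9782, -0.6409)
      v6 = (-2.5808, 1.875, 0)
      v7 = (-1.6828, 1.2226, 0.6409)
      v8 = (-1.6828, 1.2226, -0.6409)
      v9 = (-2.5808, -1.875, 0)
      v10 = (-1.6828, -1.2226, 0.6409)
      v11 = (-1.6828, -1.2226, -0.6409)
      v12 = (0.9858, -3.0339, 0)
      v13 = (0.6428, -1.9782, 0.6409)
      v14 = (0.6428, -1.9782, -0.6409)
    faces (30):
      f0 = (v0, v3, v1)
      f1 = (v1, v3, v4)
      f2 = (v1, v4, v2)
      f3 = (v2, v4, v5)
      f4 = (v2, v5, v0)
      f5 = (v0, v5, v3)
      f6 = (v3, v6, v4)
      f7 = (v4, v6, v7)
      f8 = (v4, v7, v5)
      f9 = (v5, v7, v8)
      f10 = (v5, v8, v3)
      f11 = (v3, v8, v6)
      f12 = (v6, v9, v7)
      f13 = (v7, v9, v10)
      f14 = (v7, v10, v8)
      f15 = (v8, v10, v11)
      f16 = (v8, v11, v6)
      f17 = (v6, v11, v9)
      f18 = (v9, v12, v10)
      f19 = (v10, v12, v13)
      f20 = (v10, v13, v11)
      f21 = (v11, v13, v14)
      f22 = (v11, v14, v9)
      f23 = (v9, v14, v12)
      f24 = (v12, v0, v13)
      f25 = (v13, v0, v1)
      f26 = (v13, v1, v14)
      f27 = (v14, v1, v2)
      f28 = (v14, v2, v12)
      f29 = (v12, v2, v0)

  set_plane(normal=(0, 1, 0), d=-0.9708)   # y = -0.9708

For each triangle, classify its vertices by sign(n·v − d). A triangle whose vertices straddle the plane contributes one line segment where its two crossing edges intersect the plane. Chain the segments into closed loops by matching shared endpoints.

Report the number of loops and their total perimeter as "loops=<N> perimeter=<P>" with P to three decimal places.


loops=2 perimeter=7.334

Straddling triangles (12 of 30):
  (v6,v9,v7) [+-+] → (-2.5808, -0.9708, 0)–(-2.31867, -0.9708, 0.187081)  len=0.3220
  (v7,v9,v10) [+--] → (-2.31867, -0.9708, 0.187081)–(-1.6828, -0.9708, 0.6409)  len=0.7812
  (v7,v10,v8) [+-+] → (-1.6828, -0.9708, 0.6409)–(-1.6828, -0.9708, 0.508904)  len=0.1320
  (v8,v10,v11) [+--] → (-1.6828, -0.9708, 0.508904)–(-1.6828, -0.9708, -0.6409)  len=1.1498
  (v8,v11,v6) [+-+] → (-1.6828, -0.9708, -0.6409)–(-1.7558, -0.9708, -0.588802)  len=0.0897
  (v6,v11,v9) [+--] → (-1.7558, -0.9708, -0.588802)–(-2.5808, -0.9708, 0)  len=1.0136
  (v12,v0,v13) [-+-] → (2.48469, -0.9708, 0)–(1.93996, -0.9708, 0.314521)  len=0.6290
  (v13,v0,v1) [-++] → (1.93996, -0.9708, 0.314521)–(1.3747, -0.9708, 0.6409)  len=0.6527
  (v13,v1,v14) [-+-] → (1.3747, -0.9708, 0.6409)–(1.3747, -0.9708, 0.0118577)  len=0.6290
  (v14,v1,v2) [-++] → (1.3747, -0.9708, 0.0118577)–(1.3747, -0.9708, -0.6409)  len=0.6528
  (v14,v2,v12) [-+-] → (1.3747, -0.9708, -0.6409)–(1.72987, -0.9708, -0.435822)  len=0.4101
  (v12,v2,v0) [-++] → (1.72987, -0.9708, -0.435822)–(2.48469, -0.9708, 0)  len=0.8716

Chained into 2 loop(s):
  loop 1: 6 segments, perimeter = 3.4883
  loop 2: 6 segments, perimeter = 3.8453
Total perimeter = 7.334


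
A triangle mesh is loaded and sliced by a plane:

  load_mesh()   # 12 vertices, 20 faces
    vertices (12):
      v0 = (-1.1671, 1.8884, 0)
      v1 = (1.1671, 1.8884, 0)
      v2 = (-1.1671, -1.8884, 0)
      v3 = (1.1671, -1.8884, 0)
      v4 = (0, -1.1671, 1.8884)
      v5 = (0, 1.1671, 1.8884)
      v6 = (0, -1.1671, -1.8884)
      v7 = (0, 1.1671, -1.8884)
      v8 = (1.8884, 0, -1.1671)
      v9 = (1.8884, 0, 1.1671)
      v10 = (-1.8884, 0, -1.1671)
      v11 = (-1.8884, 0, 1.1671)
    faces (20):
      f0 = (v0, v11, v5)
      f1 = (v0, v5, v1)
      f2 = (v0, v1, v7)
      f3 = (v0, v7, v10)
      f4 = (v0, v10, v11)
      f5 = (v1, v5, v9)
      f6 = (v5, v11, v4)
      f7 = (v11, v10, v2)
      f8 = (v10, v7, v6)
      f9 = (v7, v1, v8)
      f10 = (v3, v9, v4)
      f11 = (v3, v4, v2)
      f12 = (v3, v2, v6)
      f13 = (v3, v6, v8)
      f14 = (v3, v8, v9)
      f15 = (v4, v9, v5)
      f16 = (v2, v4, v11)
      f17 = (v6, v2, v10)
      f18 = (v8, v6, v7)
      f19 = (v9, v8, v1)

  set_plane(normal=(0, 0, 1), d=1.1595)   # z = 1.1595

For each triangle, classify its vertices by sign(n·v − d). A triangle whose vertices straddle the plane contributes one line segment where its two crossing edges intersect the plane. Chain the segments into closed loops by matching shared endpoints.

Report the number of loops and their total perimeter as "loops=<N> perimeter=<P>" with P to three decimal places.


loops=1 perimeter=9.962

Straddling triangles (10 of 20):
  (v0,v11,v5) [-++] → (-1.8837, 0.012297, 1.1595)–(-0.450487, 1.44551, 1.1595)  len=2.0269
  (v0,v5,v1) [-+-] → (-0.450487, 1.44551, 1.1595)–(0.450487, 1.44551, 1.1595)  len=0.9010
  (v0,v10,v11) [--+] → (-1.8884, 0, 1.1595)–(-1.8837, 0.012297, 1.1595)  len=0.0132
  (v1,v5,v9) [-++] → (0.450487, 1.44551, 1.1595)–(1.8837, 0.012297, 1.1595)  len=2.0269
  (v11,v10,v2) [+--] → (-1.8884, 0, 1.1595)–(-1.8837, -0.012297, 1.1595)  len=0.0132
  (v3,v9,v4) [-++] → (1.8837, -0.012297, 1.1595)–(0.450487, -1.44551, 1.1595)  len=2.0269
  (v3,v4,v2) [-+-] → (0.450487, -1.44551, 1.1595)–(-0.450487, -1.44551, 1.1595)  len=0.9010
  (v3,v8,v9) [--+] → (1.8884, 0, 1.1595)–(1.8837, -0.012297, 1.1595)  len=0.0132
  (v2,v4,v11) [-++] → (-0.450487, -1.44551, 1.1595)–(-1.8837, -0.012297, 1.1595)  len=2.0269
  (v9,v8,v1) [+--] → (1.8884, 0, 1.1595)–(1.8837, 0.012297, 1.1595)  len=0.0132

Chained into 1 loop(s):
  loop 1: 10 segments, perimeter = 9.9621
Total perimeter = 9.962


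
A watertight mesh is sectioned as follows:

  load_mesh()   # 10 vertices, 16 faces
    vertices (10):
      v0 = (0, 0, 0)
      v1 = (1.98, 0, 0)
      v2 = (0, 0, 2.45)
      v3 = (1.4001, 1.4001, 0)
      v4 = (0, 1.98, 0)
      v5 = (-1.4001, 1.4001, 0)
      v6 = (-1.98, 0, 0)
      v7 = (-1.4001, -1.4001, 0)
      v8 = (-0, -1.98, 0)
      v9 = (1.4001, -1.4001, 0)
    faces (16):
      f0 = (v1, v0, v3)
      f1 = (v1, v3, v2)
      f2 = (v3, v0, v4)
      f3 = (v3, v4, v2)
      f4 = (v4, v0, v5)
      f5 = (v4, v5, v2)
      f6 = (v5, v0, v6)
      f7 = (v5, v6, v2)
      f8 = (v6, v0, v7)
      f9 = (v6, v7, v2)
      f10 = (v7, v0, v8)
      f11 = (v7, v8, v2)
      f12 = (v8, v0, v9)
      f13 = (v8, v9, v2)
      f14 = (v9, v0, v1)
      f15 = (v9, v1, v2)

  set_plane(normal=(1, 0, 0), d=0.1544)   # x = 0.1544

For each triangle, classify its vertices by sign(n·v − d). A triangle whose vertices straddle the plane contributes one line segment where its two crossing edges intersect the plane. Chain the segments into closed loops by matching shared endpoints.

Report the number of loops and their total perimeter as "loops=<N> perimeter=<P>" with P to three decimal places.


Straddling triangles (8 of 16):
  (v1,v0,v3) [+-+] → (0.1544, 0, 0)–(0.1544, 0.1544, 0)  len=0.1544
  (v1,v3,v2) [++-] → (0.1544, 0.1544, 2.17982)–(0.1544, 0, 2.25895)  len=0.1735
  (v3,v0,v4) [+--] → (0.1544, 0.1544, 0)–(0.1544, 1.91605, 0)  len=1.7616
  (v3,v4,v2) [+--] → (0.1544, 1.91605, 0)–(0.1544, 0.1544, 2.17982)  len=2.8027
  (v8,v0,v9) [--+] → (0.1544, -0.1544, 0)–(0.1544, -1.91605, 0)  len=1.7616
  (v8,v9,v2) [-+-] → (0.1544, -1.91605, 0)–(0.1544, -0.1544, 2.17982)  len=2.8027
  (v9,v0,v1) [+-+] → (0.1544, -0.1544, 0)–(0.1544, 0, 0)  len=0.1544
  (v9,v1,v2) [++-] → (0.1544, 0, 2.25895)–(0.1544, -0.1544, 2.17982)  len=0.1735

Chained into 1 loop(s):
  loop 1: 8 segments, perimeter = 9.7845
Total perimeter = 9.784

loops=1 perimeter=9.784


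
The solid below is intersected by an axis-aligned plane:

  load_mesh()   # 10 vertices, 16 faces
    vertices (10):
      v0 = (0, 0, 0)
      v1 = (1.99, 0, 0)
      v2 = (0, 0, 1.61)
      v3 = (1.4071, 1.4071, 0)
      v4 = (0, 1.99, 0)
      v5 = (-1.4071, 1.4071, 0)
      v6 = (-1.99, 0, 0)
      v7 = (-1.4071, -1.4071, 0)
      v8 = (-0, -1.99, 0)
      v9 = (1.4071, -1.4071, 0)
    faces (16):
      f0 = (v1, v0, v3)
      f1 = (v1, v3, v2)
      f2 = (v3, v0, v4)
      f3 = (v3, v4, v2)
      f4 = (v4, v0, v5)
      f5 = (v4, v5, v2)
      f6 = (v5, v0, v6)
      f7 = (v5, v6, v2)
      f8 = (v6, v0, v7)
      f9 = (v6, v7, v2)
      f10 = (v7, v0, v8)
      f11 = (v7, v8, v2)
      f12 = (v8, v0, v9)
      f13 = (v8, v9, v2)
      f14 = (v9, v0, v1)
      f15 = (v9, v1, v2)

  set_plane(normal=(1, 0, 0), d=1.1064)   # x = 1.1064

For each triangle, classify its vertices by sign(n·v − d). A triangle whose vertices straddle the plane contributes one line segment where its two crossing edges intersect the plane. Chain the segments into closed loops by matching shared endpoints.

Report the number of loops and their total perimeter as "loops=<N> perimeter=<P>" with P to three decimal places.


Straddling triangles (8 of 16):
  (v1,v0,v3) [+-+] → (1.1064, 0, 0)–(1.1064, 1.1064, 0)  len=1.1064
  (v1,v3,v2) [++-] → (1.1064, 1.1064, 0.34406)–(1.1064, 0, 0.714872)  len=1.1669
  (v3,v0,v4) [+--] → (1.1064, 1.1064, 0)–(1.1064, 1.53167, 0)  len=0.4253
  (v3,v4,v2) [+--] → (1.1064, 1.53167, 0)–(1.1064, 1.1064, 0.34406)  len=0.5470
  (v8,v0,v9) [--+] → (1.1064, -1.1064, 0)–(1.1064, -1.53167, 0)  len=0.4253
  (v8,v9,v2) [-+-] → (1.1064, -1.53167, 0)–(1.1064, -1.1064, 0.34406)  len=0.5470
  (v9,v0,v1) [+-+] → (1.1064, -1.1064, 0)–(1.1064, 0, 0)  len=1.1064
  (v9,v1,v2) [++-] → (1.1064, 0, 0.714872)–(1.1064, -1.1064, 0.34406)  len=1.1669

Chained into 1 loop(s):
  loop 1: 8 segments, perimeter = 6.4911
Total perimeter = 6.491

loops=1 perimeter=6.491


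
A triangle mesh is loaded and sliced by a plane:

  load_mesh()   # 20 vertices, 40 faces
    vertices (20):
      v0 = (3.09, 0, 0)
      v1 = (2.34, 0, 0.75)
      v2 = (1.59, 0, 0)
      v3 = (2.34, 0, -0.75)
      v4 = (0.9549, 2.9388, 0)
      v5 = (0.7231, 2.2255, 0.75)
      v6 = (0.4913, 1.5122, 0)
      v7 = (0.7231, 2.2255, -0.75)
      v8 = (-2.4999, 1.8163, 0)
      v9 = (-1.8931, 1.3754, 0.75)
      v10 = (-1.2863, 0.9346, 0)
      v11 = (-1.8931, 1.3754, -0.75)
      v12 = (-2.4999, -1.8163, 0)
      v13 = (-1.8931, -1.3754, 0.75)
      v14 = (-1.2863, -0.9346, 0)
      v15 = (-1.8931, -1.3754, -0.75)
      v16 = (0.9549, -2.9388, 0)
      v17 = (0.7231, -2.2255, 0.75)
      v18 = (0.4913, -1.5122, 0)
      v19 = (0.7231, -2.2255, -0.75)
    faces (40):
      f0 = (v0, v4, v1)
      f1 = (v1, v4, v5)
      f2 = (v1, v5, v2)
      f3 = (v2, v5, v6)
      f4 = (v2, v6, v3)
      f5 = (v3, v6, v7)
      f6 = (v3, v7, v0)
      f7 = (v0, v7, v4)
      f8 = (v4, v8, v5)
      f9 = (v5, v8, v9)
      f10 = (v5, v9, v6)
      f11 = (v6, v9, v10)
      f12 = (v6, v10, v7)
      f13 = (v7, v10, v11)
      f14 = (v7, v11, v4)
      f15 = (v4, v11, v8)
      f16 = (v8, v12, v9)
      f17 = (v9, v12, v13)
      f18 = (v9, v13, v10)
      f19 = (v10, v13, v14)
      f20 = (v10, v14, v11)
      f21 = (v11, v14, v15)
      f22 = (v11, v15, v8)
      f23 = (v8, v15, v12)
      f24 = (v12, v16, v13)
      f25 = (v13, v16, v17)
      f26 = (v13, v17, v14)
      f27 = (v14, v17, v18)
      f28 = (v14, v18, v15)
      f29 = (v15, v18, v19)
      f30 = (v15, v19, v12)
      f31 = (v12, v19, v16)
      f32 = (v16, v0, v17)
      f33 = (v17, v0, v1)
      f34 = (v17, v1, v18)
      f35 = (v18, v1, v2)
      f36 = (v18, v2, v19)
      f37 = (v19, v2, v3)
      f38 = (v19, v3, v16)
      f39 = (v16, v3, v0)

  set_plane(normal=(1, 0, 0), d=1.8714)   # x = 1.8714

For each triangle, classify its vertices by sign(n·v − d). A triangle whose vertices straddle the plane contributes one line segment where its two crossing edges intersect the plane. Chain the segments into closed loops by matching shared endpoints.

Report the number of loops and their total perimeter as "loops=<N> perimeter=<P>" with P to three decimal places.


Straddling triangles (14 of 40):
  (v0,v4,v1) [+-+] → (1.8714, 1.67731, 0)–(1.8714, 0.99424, 0.496264)  len=0.8443
  (v1,v4,v5) [+--] → (1.8714, 0.99424, 0.496264)–(1.8714, 0.644981, 0.75)  len=0.4317
  (v1,v5,v2) [+--] → (1.8714, 0.644981, 0.75)–(1.8714, 0, 0.2814)  len=0.7972
  (v2,v6,v3) [--+] → (1.8714, 0.383306, -0.559893)–(1.8714, 0, -0.2814)  len=0.4738
  (v3,v6,v7) [+--] → (1.8714, 0.383306, -0.559893)–(1.8714, 0.644981, -0.75)  len=0.3234
  (v3,v7,v0) [+-+] → (1.8714, 0.644981, -0.75)–(1.8714, 1.1458, -0.386138)  len=0.6190
  (v0,v7,v4) [+--] → (1.8714, 1.1458, -0.386138)–(1.8714, 1.67731, 0)  len=0.6570
  (v16,v0,v17) [-+-] → (1.8714, -1.67731, 0)–(1.8714, -1.1458, 0.386138)  len=0.6570
  (v17,v0,v1) [-++] → (1.8714, -1.1458, 0.386138)–(1.8714, -0.644981, 0.75)  len=0.6190
  (v17,v1,v18) [-+-] → (1.8714, -0.644981, 0.75)–(1.8714, -0.383306, 0.559893)  len=0.3234
  (v18,v1,v2) [-+-] → (1.8714, -0.383306, 0.559893)–(1.8714, 0, 0.2814)  len=0.4738
  (v19,v2,v3) [--+] → (1.8714, 0, -0.2814)–(1.8714, -0.644981, -0.75)  len=0.7972
  (v19,v3,v16) [-+-] → (1.8714, -0.644981, -0.75)–(1.8714, -0.99424, -0.496264)  len=0.4317
  (v16,v3,v0) [-++] → (1.8714, -0.99424, -0.496264)–(1.8714, -1.67731, 0)  len=0.8443

Chained into 1 loop(s):
  loop 1: 14 segments, perimeter = 8.2930
Total perimeter = 8.293

loops=1 perimeter=8.293


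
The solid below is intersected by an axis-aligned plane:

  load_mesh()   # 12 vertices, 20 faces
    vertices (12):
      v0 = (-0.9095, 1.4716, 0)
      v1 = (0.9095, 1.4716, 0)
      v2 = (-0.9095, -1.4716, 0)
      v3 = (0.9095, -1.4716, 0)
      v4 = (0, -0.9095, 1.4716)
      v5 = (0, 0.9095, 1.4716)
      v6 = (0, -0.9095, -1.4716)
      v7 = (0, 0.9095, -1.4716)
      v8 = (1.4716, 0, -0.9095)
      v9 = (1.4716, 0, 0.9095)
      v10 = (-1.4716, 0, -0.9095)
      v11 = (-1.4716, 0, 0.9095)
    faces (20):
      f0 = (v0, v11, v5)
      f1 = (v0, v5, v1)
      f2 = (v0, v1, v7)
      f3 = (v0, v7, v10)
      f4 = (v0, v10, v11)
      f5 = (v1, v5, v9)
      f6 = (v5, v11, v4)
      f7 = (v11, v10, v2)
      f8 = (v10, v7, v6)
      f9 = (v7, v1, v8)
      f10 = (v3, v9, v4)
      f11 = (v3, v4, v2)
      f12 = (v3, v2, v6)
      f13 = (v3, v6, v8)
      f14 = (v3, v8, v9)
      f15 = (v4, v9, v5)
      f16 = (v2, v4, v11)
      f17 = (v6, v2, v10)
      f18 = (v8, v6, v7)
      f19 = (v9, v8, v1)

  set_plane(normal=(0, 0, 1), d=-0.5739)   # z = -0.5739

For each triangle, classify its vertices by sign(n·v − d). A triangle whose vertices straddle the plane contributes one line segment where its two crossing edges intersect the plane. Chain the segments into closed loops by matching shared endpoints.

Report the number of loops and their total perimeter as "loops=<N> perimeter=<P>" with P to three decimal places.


Straddling triangles (10 of 20):
  (v0,v1,v7) [++-] → (0.55481, 1.25239, -0.5739)–(-0.55481, 1.25239, -0.5739)  len=1.1096
  (v0,v7,v10) [+--] → (-0.55481, 1.25239, -0.5739)–(-1.26419, 0.543012, -0.5739)  len=1.0032
  (v0,v10,v11) [+-+] → (-1.26419, 0.543012, -0.5739)–(-1.4716, 0, -0.5739)  len=0.5813
  (v11,v10,v2) [+-+] → (-1.4716, 0, -0.5739)–(-1.26419, -0.543012, -0.5739)  len=0.5813
  (v7,v1,v8) [-+-] → (0.55481, 1.25239, -0.5739)–(1.26419, 0.543012, -0.5739)  len=1.0032
  (v3,v2,v6) [++-] → (-0.55481, -1.25239, -0.5739)–(0.55481, -1.25239, -0.5739)  len=1.1096
  (v3,v6,v8) [+--] → (0.55481, -1.25239, -0.5739)–(1.26419, -0.543012, -0.5739)  len=1.0032
  (v3,v8,v9) [+-+] → (1.26419, -0.543012, -0.5739)–(1.4716, 0, -0.5739)  len=0.5813
  (v6,v2,v10) [-+-] → (-0.55481, -1.25239, -0.5739)–(-1.26419, -0.543012, -0.5739)  len=1.0032
  (v9,v8,v1) [+-+] → (1.4716, 0, -0.5739)–(1.26419, 0.543012, -0.5739)  len=0.5813

Chained into 1 loop(s):
  loop 1: 10 segments, perimeter = 8.5572
Total perimeter = 8.557

loops=1 perimeter=8.557
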